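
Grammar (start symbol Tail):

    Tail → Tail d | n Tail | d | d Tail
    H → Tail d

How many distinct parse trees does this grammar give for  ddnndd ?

6

Parse trees for ddnndd:
  [Tail [Tail d [Tail d [Tail n [Tail n [Tail d]]]]] d]
  [Tail d [Tail [Tail d [Tail n [Tail n [Tail d]]]] d]]
  [Tail d [Tail d [Tail [Tail n [Tail n [Tail d]]] d]]]
  [Tail d [Tail d [Tail n [Tail [Tail n [Tail d]] d]]]]
  [Tail d [Tail d [Tail n [Tail n [Tail [Tail d] d]]]]]
  [Tail d [Tail d [Tail n [Tail n [Tail d [Tail d]]]]]]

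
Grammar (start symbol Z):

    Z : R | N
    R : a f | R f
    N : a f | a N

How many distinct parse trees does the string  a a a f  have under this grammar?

1

Parse trees for a a a f:
  [Z [N a [N a [N a f]]]]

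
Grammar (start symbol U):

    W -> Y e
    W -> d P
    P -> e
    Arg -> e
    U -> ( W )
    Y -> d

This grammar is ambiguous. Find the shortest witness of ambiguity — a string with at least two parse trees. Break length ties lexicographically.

length 4: ( d e ) has 2 parse trees

Two derivations of ( d e ):
  U ⇒ ( W ) ⇒ ( Y e ) ⇒ ( d e )
  U ⇒ ( W ) ⇒ ( d P ) ⇒ ( d e )

( d e )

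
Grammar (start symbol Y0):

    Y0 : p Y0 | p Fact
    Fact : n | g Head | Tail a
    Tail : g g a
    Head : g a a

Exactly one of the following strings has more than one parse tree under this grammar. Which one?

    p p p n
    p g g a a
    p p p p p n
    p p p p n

p p p n: 1 tree
p g g a a: 2 trees
p p p p p n: 1 tree
p p p p n: 1 tree

p g g a a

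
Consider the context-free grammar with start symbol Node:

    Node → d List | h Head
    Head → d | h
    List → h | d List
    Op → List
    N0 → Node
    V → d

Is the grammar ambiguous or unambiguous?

(Op, N0, V are unreachable from Node, so their rules don't affect L(Node).) Each reachable nonterminal has at most one production per leading terminal, and all productions are right-linear; the derivation is determined token-by-token.

Unambiguous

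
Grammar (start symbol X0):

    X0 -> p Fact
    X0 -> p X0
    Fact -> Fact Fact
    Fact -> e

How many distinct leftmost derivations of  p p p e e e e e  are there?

14

Parse trees for p p p e e e e e (showing first 6 of 14):
  [X0 p [X0 p [X0 p [Fact [Fact e] [Fact [Fact e] [Fact [Fact e] [Fact [Fact e] [Fact e]]]]]]]]
  [X0 p [X0 p [X0 p [Fact [Fact e] [Fact [Fact e] [Fact [Fact [Fact e] [Fact e]] [Fact e]]]]]]]
  [X0 p [X0 p [X0 p [Fact [Fact e] [Fact [Fact [Fact e] [Fact e]] [Fact [Fact e] [Fact e]]]]]]]
  [X0 p [X0 p [X0 p [Fact [Fact e] [Fact [Fact [Fact e] [Fact [Fact e] [Fact e]]] [Fact e]]]]]]
  [X0 p [X0 p [X0 p [Fact [Fact e] [Fact [Fact [Fact [Fact e] [Fact e]] [Fact e]] [Fact e]]]]]]
  [X0 p [X0 p [X0 p [Fact [Fact [Fact e] [Fact e]] [Fact [Fact e] [Fact [Fact e] [Fact e]]]]]]]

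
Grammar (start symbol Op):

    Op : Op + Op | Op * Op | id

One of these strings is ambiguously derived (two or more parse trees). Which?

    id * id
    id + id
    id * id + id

id * id: 1 tree
id + id: 1 tree
id * id + id: 2 trees

id * id + id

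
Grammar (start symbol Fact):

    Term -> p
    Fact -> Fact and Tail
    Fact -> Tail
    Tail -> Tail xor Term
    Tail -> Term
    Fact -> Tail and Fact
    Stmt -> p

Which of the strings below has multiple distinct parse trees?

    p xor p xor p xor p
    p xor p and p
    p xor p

p xor p xor p xor p: 1 tree
p xor p and p: 2 trees
p xor p: 1 tree

p xor p and p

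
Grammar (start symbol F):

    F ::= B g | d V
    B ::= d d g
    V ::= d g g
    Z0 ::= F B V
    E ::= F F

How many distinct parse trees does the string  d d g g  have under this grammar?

2

Parse trees for d d g g:
  [F [B d d g] g]
  [F d [V d g g]]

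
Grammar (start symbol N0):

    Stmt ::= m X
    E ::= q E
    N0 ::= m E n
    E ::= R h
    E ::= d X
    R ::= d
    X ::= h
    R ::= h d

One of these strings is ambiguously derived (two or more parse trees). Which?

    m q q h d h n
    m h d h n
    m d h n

m d h n

m q q h d h n: 1 tree
m h d h n: 1 tree
m d h n: 2 trees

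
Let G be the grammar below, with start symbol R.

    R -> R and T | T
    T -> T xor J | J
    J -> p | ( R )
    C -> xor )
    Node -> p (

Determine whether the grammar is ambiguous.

Unambiguous

Only R, T, J are reachable from R; ignoring the rest: R → R and T | T  ;  T → T xor J | J  — a left-associative chain with J at the bottom. Each string factors uniquely by precedence.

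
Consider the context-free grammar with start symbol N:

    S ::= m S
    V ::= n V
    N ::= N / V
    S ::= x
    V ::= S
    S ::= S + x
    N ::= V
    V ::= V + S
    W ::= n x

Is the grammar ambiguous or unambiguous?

Ambiguous

Witness: x + x

Derivation 1: N ⇒ V ⇒ S ⇒ S + x ⇒ x + x
Derivation 2: N ⇒ V ⇒ V + S ⇒ S + S ⇒ x + S ⇒ x + x

Two distinct leftmost derivations for the same string.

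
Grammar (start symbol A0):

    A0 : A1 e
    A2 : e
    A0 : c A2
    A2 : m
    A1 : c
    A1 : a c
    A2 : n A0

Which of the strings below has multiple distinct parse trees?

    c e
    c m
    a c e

c e

c e: 2 trees
c m: 1 tree
a c e: 1 tree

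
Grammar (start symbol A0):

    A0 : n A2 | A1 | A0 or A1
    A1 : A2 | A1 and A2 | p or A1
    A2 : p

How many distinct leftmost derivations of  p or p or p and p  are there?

7

Parse trees for p or p or p and p:
  [A0 [A1 [A1 p or [A1 p or [A1 [A2 p]]]] and [A2 p]]]
  [A0 [A1 p or [A1 [A1 p or [A1 [A2 p]]] and [A2 p]]]]
  [A0 [A1 p or [A1 p or [A1 [A1 [A2 p]] and [A2 p]]]]]
  [A0 [A0 [A1 [A2 p]]] or [A1 [A1 p or [A1 [A2 p]]] and [A2 p]]]
  [A0 [A0 [A1 [A2 p]]] or [A1 p or [A1 [A1 [A2 p]] and [A2 p]]]]
  [A0 [A0 [A1 p or [A1 [A2 p]]]] or [A1 [A1 [A2 p]] and [A2 p]]]
  [A0 [A0 [A0 [A1 [A2 p]]] or [A1 [A2 p]]] or [A1 [A1 [A2 p]] and [A2 p]]]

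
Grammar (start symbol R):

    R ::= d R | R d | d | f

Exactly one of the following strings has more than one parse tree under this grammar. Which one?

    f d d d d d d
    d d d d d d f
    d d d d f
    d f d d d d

d f d d d d

f d d d d d d: 1 tree
d d d d d d f: 1 tree
d d d d f: 1 tree
d f d d d d: 5 trees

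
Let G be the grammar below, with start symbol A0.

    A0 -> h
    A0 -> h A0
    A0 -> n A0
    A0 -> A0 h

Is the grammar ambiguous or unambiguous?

Witness: h h

Derivation 1: A0 ⇒ h A0 ⇒ h h
Derivation 2: A0 ⇒ A0 h ⇒ h h

Two distinct leftmost derivations for the same string.

Ambiguous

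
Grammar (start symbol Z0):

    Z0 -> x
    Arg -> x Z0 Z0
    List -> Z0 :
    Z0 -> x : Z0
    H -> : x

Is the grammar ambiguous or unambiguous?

Only Z0 is reachable from Z0; ignoring the rest: The reachable grammar is A → atom sep A | atom. Each atom is followed by either the separator (recurse) or end-of-string (stop) — no choice point.

Unambiguous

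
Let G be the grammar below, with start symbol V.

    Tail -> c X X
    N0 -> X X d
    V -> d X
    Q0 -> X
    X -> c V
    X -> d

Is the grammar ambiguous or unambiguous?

Unambiguous

Only V, X are reachable from V; ignoring the rest: Each reachable nonterminal has at most one production per leading terminal, and all productions are right-linear; the derivation is determined token-by-token.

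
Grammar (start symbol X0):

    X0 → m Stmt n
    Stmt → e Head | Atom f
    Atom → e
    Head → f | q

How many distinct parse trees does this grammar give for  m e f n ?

Parse trees for m e f n:
  [X0 m [Stmt e [Head f]] n]
  [X0 m [Stmt [Atom e] f] n]

2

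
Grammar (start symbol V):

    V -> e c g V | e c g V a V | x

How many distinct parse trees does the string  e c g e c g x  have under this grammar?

1

Parse trees for e c g e c g x:
  [V e c g [V e c g [V x]]]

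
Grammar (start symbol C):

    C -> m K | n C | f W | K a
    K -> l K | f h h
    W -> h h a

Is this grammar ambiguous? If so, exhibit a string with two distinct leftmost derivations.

Ambiguous

Witness: f h h a

Derivation 1: C ⇒ f W ⇒ f h h a
Derivation 2: C ⇒ K a ⇒ f h h a

Two distinct leftmost derivations for the same string.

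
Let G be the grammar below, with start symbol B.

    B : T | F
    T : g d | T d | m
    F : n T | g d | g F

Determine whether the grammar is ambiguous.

Witness: g d

Derivation 1: B ⇒ T ⇒ g d
Derivation 2: B ⇒ F ⇒ g d

Two distinct leftmost derivations for the same string.

Ambiguous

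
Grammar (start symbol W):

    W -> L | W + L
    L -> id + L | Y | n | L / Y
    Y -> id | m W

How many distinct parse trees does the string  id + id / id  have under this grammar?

Parse trees for id + id / id:
  [W [L id + [L [L [Y id]] / [Y id]]]]
  [W [L [L id + [L [Y id]]] / [Y id]]]
  [W [W [L [Y id]]] + [L [L [Y id]] / [Y id]]]

3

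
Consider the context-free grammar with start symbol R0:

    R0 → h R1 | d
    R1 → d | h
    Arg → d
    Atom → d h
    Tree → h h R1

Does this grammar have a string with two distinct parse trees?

Unambiguous

Only R0, R1 are reachable from R0; ignoring the rest: Each reachable nonterminal has at most one production per leading terminal, and all productions are right-linear; the derivation is determined token-by-token.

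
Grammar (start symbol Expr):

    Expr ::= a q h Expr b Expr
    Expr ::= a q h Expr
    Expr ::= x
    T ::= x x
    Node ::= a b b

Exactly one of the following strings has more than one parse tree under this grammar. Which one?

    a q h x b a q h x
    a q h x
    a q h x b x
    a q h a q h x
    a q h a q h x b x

a q h x b a q h x: 1 tree
a q h x: 1 tree
a q h x b x: 1 tree
a q h a q h x: 1 tree
a q h a q h x b x: 2 trees

a q h a q h x b x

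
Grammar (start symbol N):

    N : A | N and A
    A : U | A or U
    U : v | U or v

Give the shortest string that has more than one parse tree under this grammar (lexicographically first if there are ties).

v or v

length 1: no string has ≥2 trees
length 3: v or v has 2 parse trees

Two derivations of v or v:
  N ⇒ A ⇒ U ⇒ U or v ⇒ v or v
  N ⇒ A ⇒ A or U ⇒ U or U ⇒ v or U ⇒ v or v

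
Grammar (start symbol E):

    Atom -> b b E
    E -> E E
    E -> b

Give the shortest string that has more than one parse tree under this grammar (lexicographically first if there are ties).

length 1: no string has ≥2 trees
length 2: no string has ≥2 trees
length 3: b b b has 2 parse trees

Two derivations of b b b:
  E ⇒ E E ⇒ E E E ⇒ b E E ⇒ b b E ⇒ b b b
  E ⇒ E E ⇒ b E ⇒ b E E ⇒ b b E ⇒ b b b

b b b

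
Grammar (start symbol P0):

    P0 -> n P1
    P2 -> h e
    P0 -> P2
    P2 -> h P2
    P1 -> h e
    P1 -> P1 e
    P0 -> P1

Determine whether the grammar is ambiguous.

Witness: h e

Derivation 1: P0 ⇒ P2 ⇒ h e
Derivation 2: P0 ⇒ P1 ⇒ h e

Two distinct leftmost derivations for the same string.

Ambiguous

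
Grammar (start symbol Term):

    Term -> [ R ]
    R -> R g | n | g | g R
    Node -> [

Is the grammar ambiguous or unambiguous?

Ambiguous

Witness: [ g g ]

Derivation 1: Term ⇒ [ R ] ⇒ [ R g ] ⇒ [ g g ]
Derivation 2: Term ⇒ [ R ] ⇒ [ g R ] ⇒ [ g g ]

Two distinct leftmost derivations for the same string.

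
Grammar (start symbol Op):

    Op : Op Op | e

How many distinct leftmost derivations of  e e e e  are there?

Parse trees for e e e e:
  [Op [Op e] [Op [Op e] [Op [Op e] [Op e]]]]
  [Op [Op e] [Op [Op [Op e] [Op e]] [Op e]]]
  [Op [Op [Op e] [Op e]] [Op [Op e] [Op e]]]
  [Op [Op [Op e] [Op [Op e] [Op e]]] [Op e]]
  [Op [Op [Op [Op e] [Op e]] [Op e]] [Op e]]

5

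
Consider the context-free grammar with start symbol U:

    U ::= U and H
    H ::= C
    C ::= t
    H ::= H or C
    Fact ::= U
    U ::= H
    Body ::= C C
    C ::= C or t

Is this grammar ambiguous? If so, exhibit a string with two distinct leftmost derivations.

Witness: t or t

Derivation 1: U ⇒ H ⇒ C ⇒ C or t ⇒ t or t
Derivation 2: U ⇒ H ⇒ H or C ⇒ C or C ⇒ t or C ⇒ t or t

Two distinct leftmost derivations for the same string.

Ambiguous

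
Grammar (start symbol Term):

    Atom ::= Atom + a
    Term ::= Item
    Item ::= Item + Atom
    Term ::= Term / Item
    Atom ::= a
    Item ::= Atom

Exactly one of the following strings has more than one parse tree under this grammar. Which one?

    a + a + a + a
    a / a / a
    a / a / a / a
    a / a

a + a + a + a

a + a + a + a: 8 trees
a / a / a: 1 tree
a / a / a / a: 1 tree
a / a: 1 tree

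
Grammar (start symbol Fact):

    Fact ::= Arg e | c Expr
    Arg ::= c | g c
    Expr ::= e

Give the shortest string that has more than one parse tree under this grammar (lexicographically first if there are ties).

c e

length 2: c e has 2 parse trees

Two derivations of c e:
  Fact ⇒ Arg e ⇒ c e
  Fact ⇒ c Expr ⇒ c e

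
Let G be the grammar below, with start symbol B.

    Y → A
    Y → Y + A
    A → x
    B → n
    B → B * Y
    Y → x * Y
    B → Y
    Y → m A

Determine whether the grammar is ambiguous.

Ambiguous

Witness: x * x

Derivation 1: B ⇒ B * Y ⇒ Y * Y ⇒ A * Y ⇒ x * Y ⇒ x * A ⇒ x * x
Derivation 2: B ⇒ Y ⇒ x * Y ⇒ x * A ⇒ x * x

Two distinct leftmost derivations for the same string.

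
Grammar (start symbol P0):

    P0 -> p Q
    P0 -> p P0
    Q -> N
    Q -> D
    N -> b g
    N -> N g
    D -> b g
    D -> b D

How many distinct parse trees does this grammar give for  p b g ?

Parse trees for p b g:
  [P0 p [Q [N b g]]]
  [P0 p [Q [D b g]]]

2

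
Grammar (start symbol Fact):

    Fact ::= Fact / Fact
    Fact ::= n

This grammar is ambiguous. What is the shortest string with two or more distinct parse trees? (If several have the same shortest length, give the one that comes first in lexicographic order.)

length 1: no string has ≥2 trees
length 3: no string has ≥2 trees
length 5: n / n / n has 2 parse trees

Two derivations of n / n / n:
  Fact ⇒ Fact / Fact ⇒ Fact / Fact / Fact ⇒ n / Fact / Fact ⇒ n / n / Fact ⇒ n / n / n
  Fact ⇒ Fact / Fact ⇒ n / Fact ⇒ n / Fact / Fact ⇒ n / n / Fact ⇒ n / n / n

n / n / n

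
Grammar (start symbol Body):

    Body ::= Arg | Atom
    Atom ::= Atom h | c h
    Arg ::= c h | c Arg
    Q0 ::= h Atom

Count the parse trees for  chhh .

Parse trees for chhh:
  [Body [Atom [Atom [Atom c h] h] h]]

1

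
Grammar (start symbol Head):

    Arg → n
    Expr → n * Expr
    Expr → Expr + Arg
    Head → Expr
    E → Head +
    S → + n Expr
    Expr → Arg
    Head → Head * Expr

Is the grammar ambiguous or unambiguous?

Witness: n * n

Derivation 1: Head ⇒ Expr ⇒ n * Expr ⇒ n * Arg ⇒ n * n
Derivation 2: Head ⇒ Head * Expr ⇒ Expr * Expr ⇒ Arg * Expr ⇒ n * Expr ⇒ n * Arg ⇒ n * n

Two distinct leftmost derivations for the same string.

Ambiguous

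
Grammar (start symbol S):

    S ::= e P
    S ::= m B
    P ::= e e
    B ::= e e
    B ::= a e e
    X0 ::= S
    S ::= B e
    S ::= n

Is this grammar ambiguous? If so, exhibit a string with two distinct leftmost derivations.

Witness: e e e

Derivation 1: S ⇒ e P ⇒ e e e
Derivation 2: S ⇒ B e ⇒ e e e

Two distinct leftmost derivations for the same string.

Ambiguous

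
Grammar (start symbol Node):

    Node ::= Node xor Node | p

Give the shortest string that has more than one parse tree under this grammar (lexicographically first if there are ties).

length 1: no string has ≥2 trees
length 3: no string has ≥2 trees
length 5: p xor p xor p has 2 parse trees

Two derivations of p xor p xor p:
  Node ⇒ Node xor Node ⇒ Node xor Node xor Node ⇒ p xor Node xor Node ⇒ p xor p xor Node ⇒ p xor p xor p
  Node ⇒ Node xor Node ⇒ p xor Node ⇒ p xor Node xor Node ⇒ p xor p xor Node ⇒ p xor p xor p

p xor p xor p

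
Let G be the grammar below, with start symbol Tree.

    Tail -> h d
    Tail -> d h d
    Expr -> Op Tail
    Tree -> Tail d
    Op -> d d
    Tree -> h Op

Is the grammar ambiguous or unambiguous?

Witness: h d d

Derivation 1: Tree ⇒ Tail d ⇒ h d d
Derivation 2: Tree ⇒ h Op ⇒ h d d

Two distinct leftmost derivations for the same string.

Ambiguous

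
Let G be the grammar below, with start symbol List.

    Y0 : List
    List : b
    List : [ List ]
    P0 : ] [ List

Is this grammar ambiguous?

Unambiguous

(P0, Y0 are unreachable from List, so their rules don't affect L(List).) L(List) is { openⁿ atom closeⁿ : n ≥ 0 }. The bracket depth fixes n, and the derivation is forced at every step.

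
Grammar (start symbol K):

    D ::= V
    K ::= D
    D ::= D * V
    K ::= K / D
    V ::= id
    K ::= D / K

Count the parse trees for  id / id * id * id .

2

Parse trees for id / id * id * id:
  [K [K [D [V id]]] / [D [D [D [V id]] * [V id]] * [V id]]]
  [K [D [V id]] / [K [D [D [D [V id]] * [V id]] * [V id]]]]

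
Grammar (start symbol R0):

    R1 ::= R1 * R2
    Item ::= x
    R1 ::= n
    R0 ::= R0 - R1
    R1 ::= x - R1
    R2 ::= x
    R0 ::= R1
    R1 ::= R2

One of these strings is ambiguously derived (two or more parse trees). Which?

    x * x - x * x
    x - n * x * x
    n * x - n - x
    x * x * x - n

x - n * x * x

x * x - x * x: 1 tree
x - n * x * x: 4 trees
n * x - n - x: 1 tree
x * x * x - n: 1 tree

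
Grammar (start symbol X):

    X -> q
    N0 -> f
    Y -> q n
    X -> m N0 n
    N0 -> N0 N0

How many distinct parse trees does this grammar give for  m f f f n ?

Parse trees for m f f f n:
  [X m [N0 [N0 f] [N0 [N0 f] [N0 f]]] n]
  [X m [N0 [N0 [N0 f] [N0 f]] [N0 f]] n]

2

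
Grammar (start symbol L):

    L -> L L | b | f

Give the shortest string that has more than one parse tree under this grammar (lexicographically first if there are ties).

b b b

length 1: no string has ≥2 trees
length 2: no string has ≥2 trees
length 3: b b b has 2 parse trees

Two derivations of b b b:
  L ⇒ L L ⇒ L L L ⇒ b L L ⇒ b b L ⇒ b b b
  L ⇒ L L ⇒ b L ⇒ b L L ⇒ b b L ⇒ b b b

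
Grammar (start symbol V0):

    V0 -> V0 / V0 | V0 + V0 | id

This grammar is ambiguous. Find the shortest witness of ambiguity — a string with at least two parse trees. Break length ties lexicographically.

id + id + id

length 1: no string has ≥2 trees
length 3: no string has ≥2 trees
length 5: id + id + id has 2 parse trees

Two derivations of id + id + id:
  V0 ⇒ V0 + V0 ⇒ V0 + V0 + V0 ⇒ id + V0 + V0 ⇒ id + id + V0 ⇒ id + id + id
  V0 ⇒ V0 + V0 ⇒ id + V0 ⇒ id + V0 + V0 ⇒ id + id + V0 ⇒ id + id + id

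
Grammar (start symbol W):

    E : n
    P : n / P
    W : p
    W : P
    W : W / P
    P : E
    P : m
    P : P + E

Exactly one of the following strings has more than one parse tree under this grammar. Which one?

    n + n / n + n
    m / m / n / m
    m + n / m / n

m / m / n / m

n + n / n + n: 1 tree
m / m / n / m: 2 trees
m + n / m / n: 1 tree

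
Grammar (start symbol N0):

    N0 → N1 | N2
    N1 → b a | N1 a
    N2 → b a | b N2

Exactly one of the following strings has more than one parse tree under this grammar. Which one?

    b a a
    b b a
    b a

b a

b a a: 1 tree
b b a: 1 tree
b a: 2 trees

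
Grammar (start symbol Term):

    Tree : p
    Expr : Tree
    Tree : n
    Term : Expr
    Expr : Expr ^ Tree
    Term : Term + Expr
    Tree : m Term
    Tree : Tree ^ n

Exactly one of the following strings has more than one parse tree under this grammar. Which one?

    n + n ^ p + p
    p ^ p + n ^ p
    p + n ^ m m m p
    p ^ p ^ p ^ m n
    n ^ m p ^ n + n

n + n ^ p + p: 1 tree
p ^ p + n ^ p: 1 tree
p + n ^ m m m p: 1 tree
p ^ p ^ p ^ m n: 1 tree
n ^ m p ^ n + n: 6 trees

n ^ m p ^ n + n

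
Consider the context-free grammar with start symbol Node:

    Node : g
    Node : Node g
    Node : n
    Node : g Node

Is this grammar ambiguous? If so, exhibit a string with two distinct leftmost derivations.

Ambiguous

Witness: g g

Derivation 1: Node ⇒ Node g ⇒ g g
Derivation 2: Node ⇒ g Node ⇒ g g

Two distinct leftmost derivations for the same string.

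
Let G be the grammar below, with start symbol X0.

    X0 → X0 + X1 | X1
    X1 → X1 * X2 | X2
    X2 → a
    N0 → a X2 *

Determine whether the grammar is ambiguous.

Unambiguous

(N0 is unreachable from X0, so its rules don't affect L(X0).) X0 → X0 + X1 | X1  ;  X1 → X1 * X2 | X2  — a left-associative chain with X2 at the bottom. Each string factors uniquely by precedence.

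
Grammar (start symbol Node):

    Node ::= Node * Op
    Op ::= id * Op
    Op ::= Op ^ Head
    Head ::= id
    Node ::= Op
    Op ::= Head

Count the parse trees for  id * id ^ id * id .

3

Parse trees for id * id ^ id * id:
  [Node [Node [Node [Op [Head id]]] * [Op [Op [Head id]] ^ [Head id]]] * [Op [Head id]]]
  [Node [Node [Op id * [Op [Op [Head id]] ^ [Head id]]]] * [Op [Head id]]]
  [Node [Node [Op [Op id * [Op [Head id]]] ^ [Head id]]] * [Op [Head id]]]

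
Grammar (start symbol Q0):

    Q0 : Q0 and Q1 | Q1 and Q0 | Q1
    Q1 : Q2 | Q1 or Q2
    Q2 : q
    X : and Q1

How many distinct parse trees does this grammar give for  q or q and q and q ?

4

Parse trees for q or q and q and q:
  [Q0 [Q0 [Q0 [Q1 [Q1 [Q2 q]] or [Q2 q]]] and [Q1 [Q2 q]]] and [Q1 [Q2 q]]]
  [Q0 [Q0 [Q1 [Q1 [Q2 q]] or [Q2 q]] and [Q0 [Q1 [Q2 q]]]] and [Q1 [Q2 q]]]
  [Q0 [Q1 [Q1 [Q2 q]] or [Q2 q]] and [Q0 [Q0 [Q1 [Q2 q]]] and [Q1 [Q2 q]]]]
  [Q0 [Q1 [Q1 [Q2 q]] or [Q2 q]] and [Q0 [Q1 [Q2 q]] and [Q0 [Q1 [Q2 q]]]]]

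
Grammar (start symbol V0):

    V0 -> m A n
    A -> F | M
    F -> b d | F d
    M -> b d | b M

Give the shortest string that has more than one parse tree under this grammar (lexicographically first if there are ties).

m b d n

length 4: m b d n has 2 parse trees

Two derivations of m b d n:
  V0 ⇒ m A n ⇒ m F n ⇒ m b d n
  V0 ⇒ m A n ⇒ m M n ⇒ m b d n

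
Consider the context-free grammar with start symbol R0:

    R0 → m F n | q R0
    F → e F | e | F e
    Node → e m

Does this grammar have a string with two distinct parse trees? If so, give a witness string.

Witness: m e e n

Derivation 1: R0 ⇒ m F n ⇒ m e F n ⇒ m e e n
Derivation 2: R0 ⇒ m F n ⇒ m F e n ⇒ m e e n

Two distinct leftmost derivations for the same string.

Ambiguous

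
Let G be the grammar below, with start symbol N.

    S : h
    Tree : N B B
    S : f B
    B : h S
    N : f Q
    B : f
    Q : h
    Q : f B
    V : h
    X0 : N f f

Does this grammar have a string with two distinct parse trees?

Only N, Q, B, S are reachable from N; ignoring the rest: Restricted to the reachable nonterminals, every rule has the form A → t or A → t B, and no two rules for the same A share a first terminal. The grammar encodes a DFA — one run per string.

Unambiguous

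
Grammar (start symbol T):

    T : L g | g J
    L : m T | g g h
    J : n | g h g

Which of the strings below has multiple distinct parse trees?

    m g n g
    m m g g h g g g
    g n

m m g g h g g g

m g n g: 1 tree
m m g g h g g g: 2 trees
g n: 1 tree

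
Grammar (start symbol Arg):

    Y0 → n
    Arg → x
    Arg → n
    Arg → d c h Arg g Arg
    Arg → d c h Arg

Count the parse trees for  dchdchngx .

Parse trees for dchdchngx:
  [Arg d c h [Arg d c h [Arg n]] g [Arg x]]
  [Arg d c h [Arg d c h [Arg n] g [Arg x]]]

2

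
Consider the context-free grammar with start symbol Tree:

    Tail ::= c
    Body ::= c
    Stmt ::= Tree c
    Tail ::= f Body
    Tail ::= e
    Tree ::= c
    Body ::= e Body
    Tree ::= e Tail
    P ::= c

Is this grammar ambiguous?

Unambiguous

Only Tree, Tail, Body are reachable from Tree; ignoring the rest: Each reachable nonterminal has at most one production per leading terminal, and all productions are right-linear; the derivation is determined token-by-token.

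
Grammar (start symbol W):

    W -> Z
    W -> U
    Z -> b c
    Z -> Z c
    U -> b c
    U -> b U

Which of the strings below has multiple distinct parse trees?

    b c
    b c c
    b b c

b c: 2 trees
b c c: 1 tree
b b c: 1 tree

b c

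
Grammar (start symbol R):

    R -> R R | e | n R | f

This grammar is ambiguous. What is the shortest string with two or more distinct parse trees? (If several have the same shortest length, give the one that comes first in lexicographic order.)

e e e

length 1: no string has ≥2 trees
length 2: no string has ≥2 trees
length 3: e e e has 2 parse trees

Two derivations of e e e:
  R ⇒ R R ⇒ R R R ⇒ e R R ⇒ e e R ⇒ e e e
  R ⇒ R R ⇒ e R ⇒ e R R ⇒ e e R ⇒ e e e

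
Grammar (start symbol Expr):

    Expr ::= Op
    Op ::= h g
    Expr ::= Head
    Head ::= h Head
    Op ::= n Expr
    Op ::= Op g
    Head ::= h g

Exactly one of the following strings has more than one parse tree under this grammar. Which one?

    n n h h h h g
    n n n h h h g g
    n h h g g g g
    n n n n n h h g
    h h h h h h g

n n n h h h g g

n n h h h h g: 1 tree
n n n h h h g g: 3 trees
n h h g g g g: 1 tree
n n n n n h h g: 1 tree
h h h h h h g: 1 tree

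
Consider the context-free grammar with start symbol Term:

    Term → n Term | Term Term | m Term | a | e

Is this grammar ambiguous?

Ambiguous

Witness: a a a

Derivation 1: Term ⇒ Term Term ⇒ Term Term Term ⇒ a Term Term ⇒ a a Term ⇒ a a a
Derivation 2: Term ⇒ Term Term ⇒ a Term ⇒ a Term Term ⇒ a a Term ⇒ a a a

Two distinct leftmost derivations for the same string.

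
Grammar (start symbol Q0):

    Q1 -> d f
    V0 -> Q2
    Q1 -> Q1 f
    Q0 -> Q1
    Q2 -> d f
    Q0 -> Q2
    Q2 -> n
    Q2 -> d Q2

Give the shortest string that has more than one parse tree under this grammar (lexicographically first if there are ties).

d f

length 1: no string has ≥2 trees
length 2: d f has 2 parse trees

Two derivations of d f:
  Q0 ⇒ Q1 ⇒ d f
  Q0 ⇒ Q2 ⇒ d f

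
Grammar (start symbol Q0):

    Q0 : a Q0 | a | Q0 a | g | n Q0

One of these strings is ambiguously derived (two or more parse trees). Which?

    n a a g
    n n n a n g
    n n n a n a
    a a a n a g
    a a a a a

n a a g: 1 tree
n n n a n g: 1 tree
n n n a n a: 1 tree
a a a n a g: 1 tree
a a a a a: 16 trees

a a a a a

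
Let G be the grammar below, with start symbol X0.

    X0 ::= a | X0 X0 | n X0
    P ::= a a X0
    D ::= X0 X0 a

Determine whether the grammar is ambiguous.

Witness: a a a

Derivation 1: X0 ⇒ X0 X0 ⇒ a X0 ⇒ a X0 X0 ⇒ a a X0 ⇒ a a a
Derivation 2: X0 ⇒ X0 X0 ⇒ X0 X0 X0 ⇒ a X0 X0 ⇒ a a X0 ⇒ a a a

Two distinct leftmost derivations for the same string.

Ambiguous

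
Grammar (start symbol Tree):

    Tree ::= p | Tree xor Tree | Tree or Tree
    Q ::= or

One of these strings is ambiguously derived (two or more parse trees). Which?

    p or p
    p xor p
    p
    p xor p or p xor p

p xor p or p xor p

p or p: 1 tree
p xor p: 1 tree
p: 1 tree
p xor p or p xor p: 5 trees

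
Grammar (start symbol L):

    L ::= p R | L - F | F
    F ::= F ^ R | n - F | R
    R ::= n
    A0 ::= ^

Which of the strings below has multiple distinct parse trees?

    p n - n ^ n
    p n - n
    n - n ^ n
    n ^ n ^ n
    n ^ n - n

n - n ^ n

p n - n ^ n: 1 tree
p n - n: 1 tree
n - n ^ n: 3 trees
n ^ n ^ n: 1 tree
n ^ n - n: 1 tree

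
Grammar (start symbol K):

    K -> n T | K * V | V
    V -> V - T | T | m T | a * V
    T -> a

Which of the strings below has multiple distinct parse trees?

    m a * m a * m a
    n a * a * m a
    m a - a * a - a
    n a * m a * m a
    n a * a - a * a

n a * a * m a

m a * m a * m a: 1 tree
n a * a * m a: 2 trees
m a - a * a - a: 1 tree
n a * m a * m a: 1 tree
n a * a - a * a: 1 tree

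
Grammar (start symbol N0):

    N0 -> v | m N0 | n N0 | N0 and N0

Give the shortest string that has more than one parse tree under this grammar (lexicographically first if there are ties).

length 1: no string has ≥2 trees
length 2: no string has ≥2 trees
length 3: no string has ≥2 trees
length 4: m v and v has 2 parse trees

Two derivations of m v and v:
  N0 ⇒ m N0 ⇒ m N0 and N0 ⇒ m v and N0 ⇒ m v and v
  N0 ⇒ N0 and N0 ⇒ m N0 and N0 ⇒ m v and N0 ⇒ m v and v

m v and v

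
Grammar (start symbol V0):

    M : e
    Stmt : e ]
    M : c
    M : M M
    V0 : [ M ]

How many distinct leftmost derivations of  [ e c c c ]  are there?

Parse trees for [ e c c c ]:
  [V0 [ [M [M e] [M [M c] [M [M c] [M c]]]] ]]
  [V0 [ [M [M e] [M [M [M c] [M c]] [M c]]] ]]
  [V0 [ [M [M [M e] [M c]] [M [M c] [M c]]] ]]
  [V0 [ [M [M [M e] [M [M c] [M c]]] [M c]] ]]
  [V0 [ [M [M [M [M e] [M c]] [M c]] [M c]] ]]

5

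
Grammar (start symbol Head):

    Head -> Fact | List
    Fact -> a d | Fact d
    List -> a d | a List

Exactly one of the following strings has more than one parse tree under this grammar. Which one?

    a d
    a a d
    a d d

a d: 2 trees
a a d: 1 tree
a d d: 1 tree

a d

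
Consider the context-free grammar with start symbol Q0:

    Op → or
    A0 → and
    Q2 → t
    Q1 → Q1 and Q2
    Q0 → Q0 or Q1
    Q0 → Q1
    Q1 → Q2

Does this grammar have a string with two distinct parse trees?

(Op, A0 are unreachable from Q0, so their rules don't affect L(Q0).) This is a standard precedence ladder (Q0 over Q1 over Q2), with each level left-recursive on its own operator ('or' at Q0, 'and' at Q1). That structure is LR(1), hence unambiguous.

Unambiguous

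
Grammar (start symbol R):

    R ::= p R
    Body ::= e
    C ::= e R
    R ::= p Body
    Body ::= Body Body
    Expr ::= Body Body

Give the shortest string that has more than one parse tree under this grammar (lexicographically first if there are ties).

length 2: no string has ≥2 trees
length 3: no string has ≥2 trees
length 4: p e e e has 2 parse trees

Two derivations of p e e e:
  R ⇒ p Body ⇒ p Body Body ⇒ p e Body ⇒ p e Body Body ⇒ p e e Body ⇒ p e e e
  R ⇒ p Body ⇒ p Body Body ⇒ p Body Body Body ⇒ p e Body Body ⇒ p e e Body ⇒ p e e e

p e e e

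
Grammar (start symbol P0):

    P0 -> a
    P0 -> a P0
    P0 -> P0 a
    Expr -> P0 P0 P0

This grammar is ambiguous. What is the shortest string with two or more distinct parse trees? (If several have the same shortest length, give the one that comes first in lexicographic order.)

length 1: no string has ≥2 trees
length 2: a a has 2 parse trees

Two derivations of a a:
  P0 ⇒ a P0 ⇒ a a
  P0 ⇒ P0 a ⇒ a a

a a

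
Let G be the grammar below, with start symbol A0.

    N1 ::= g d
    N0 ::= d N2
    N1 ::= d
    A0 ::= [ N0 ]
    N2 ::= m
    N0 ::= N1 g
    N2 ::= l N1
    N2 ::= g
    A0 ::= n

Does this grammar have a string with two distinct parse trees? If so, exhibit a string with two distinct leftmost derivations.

Witness: [ d g ]

Derivation 1: A0 ⇒ [ N0 ] ⇒ [ d N2 ] ⇒ [ d g ]
Derivation 2: A0 ⇒ [ N0 ] ⇒ [ N1 g ] ⇒ [ d g ]

Two distinct leftmost derivations for the same string.

Ambiguous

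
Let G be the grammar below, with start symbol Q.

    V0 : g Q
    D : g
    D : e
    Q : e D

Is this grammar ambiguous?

Unambiguous

(V0 is unreachable from Q, so its rules don't affect L(Q).) The reachable rules are right-linear with at most one rule per (nonterminal, next-terminal) pair. Each input token forces the next rule, so parsing is deterministic.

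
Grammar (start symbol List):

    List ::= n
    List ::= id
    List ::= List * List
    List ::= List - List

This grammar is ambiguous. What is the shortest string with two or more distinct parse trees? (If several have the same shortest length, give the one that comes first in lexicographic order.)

length 1: no string has ≥2 trees
length 3: no string has ≥2 trees
length 5: id * id * id has 2 parse trees

Two derivations of id * id * id:
  List ⇒ List * List ⇒ id * List ⇒ id * List * List ⇒ id * id * List ⇒ id * id * id
  List ⇒ List * List ⇒ List * List * List ⇒ id * List * List ⇒ id * id * List ⇒ id * id * id

id * id * id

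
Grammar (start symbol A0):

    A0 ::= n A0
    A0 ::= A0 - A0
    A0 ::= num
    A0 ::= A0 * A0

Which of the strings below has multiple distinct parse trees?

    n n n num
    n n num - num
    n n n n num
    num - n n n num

n n num - num

n n n num: 1 tree
n n num - num: 3 trees
n n n n num: 1 tree
num - n n n num: 1 tree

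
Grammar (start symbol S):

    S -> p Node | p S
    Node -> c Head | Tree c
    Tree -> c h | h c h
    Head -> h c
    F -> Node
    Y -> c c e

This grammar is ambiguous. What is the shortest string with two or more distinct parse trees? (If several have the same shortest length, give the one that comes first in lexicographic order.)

p c h c

length 4: p c h c has 2 parse trees

Two derivations of p c h c:
  S ⇒ p Node ⇒ p c Head ⇒ p c h c
  S ⇒ p Node ⇒ p Tree c ⇒ p c h c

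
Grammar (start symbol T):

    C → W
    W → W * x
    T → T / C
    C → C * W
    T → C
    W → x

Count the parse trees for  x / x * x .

2

Parse trees for x / x * x:
  [T [T [C [W x]]] / [C [W [W x] * x]]]
  [T [T [C [W x]]] / [C [C [W x]] * [W x]]]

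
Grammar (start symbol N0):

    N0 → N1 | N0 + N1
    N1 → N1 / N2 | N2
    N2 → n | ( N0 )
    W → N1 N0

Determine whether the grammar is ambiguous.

Unambiguous

Only N0, N1, N2 are reachable from N0; ignoring the rest: The grammar is stratified — N0 handles '+' (left-recursive), N1 handles '/', N2 atoms. Each operator has a fixed associativity and precedence level, so every string has one parse.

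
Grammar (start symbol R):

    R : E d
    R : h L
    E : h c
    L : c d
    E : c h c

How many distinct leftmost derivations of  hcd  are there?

Parse trees for hcd:
  [R [E h c] d]
  [R h [L c d]]

2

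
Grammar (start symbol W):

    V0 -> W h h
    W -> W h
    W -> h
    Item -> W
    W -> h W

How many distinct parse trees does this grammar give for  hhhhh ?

16

Parse trees for hhhhh (showing first 6 of 16):
  [W [W [W [W [W h] h] h] h] h]
  [W [W [W [W h [W h]] h] h] h]
  [W [W [W h [W [W h] h]] h] h]
  [W [W [W h [W h [W h]]] h] h]
  [W [W h [W [W [W h] h] h]] h]
  [W [W h [W [W h [W h]] h]] h]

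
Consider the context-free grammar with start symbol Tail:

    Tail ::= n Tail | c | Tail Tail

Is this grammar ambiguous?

Witness: c c c

Derivation 1: Tail ⇒ Tail Tail ⇒ c Tail ⇒ c Tail Tail ⇒ c c Tail ⇒ c c c
Derivation 2: Tail ⇒ Tail Tail ⇒ Tail Tail Tail ⇒ c Tail Tail ⇒ c c Tail ⇒ c c c

Two distinct leftmost derivations for the same string.

Ambiguous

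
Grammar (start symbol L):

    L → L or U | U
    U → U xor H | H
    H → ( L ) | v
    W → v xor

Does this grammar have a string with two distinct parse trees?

Unambiguous

(W is unreachable from L, so its rules don't affect L(L).) L → L or U | U  ;  U → U xor H | H  — a left-associative chain with H at the bottom. Each string factors uniquely by precedence.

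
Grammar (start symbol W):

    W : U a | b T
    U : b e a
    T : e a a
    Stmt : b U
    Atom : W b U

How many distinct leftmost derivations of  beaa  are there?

2

Parse trees for beaa:
  [W [U b e a] a]
  [W b [T e a a]]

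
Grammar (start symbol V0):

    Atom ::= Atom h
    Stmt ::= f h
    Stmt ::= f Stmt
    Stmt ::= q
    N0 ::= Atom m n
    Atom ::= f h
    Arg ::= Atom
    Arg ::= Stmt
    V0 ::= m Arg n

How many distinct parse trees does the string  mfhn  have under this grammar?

2

Parse trees for mfhn:
  [V0 m [Arg [Atom f h]] n]
  [V0 m [Arg [Stmt f h]] n]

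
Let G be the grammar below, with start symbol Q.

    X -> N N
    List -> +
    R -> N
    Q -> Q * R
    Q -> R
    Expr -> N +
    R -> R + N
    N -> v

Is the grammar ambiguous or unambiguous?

Only Q, R, N are reachable from Q; ignoring the rest: Q → Q * R | R  ;  R → R + N | N  — a left-associative chain with N at the bottom. Each string factors uniquely by precedence.

Unambiguous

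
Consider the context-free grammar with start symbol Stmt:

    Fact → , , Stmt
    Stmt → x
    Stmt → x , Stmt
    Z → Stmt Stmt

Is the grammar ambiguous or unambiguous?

Unambiguous

(Z, Fact are unreachable from Stmt, so their rules don't affect L(Stmt).) Right-recursive list with a separator: after each atom, whether the separator follows determines the rule. One parse per string.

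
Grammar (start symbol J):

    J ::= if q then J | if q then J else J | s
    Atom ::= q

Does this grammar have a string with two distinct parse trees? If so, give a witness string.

Witness: if q then if q then s else s

Derivation 1: J ⇒ if q then J ⇒ if q then if q then J else J ⇒ if q then if q then s else J ⇒ if q then if q then s else s
Derivation 2: J ⇒ if q then J else J ⇒ if q then if q then J else J ⇒ if q then if q then s else J ⇒ if q then if q then s else s

Two distinct leftmost derivations for the same string.

Ambiguous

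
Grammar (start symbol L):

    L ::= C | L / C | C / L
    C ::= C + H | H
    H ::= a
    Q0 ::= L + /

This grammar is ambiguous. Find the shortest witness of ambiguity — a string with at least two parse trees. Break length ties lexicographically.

a / a

length 1: no string has ≥2 trees
length 3: a / a has 2 parse trees

Two derivations of a / a:
  L ⇒ L / C ⇒ C / C ⇒ H / C ⇒ a / C ⇒ a / H ⇒ a / a
  L ⇒ C / L ⇒ H / L ⇒ a / L ⇒ a / C ⇒ a / H ⇒ a / a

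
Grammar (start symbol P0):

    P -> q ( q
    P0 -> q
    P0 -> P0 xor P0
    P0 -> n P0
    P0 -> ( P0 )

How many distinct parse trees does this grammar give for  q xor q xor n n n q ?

2

Parse trees for q xor q xor n n n q:
  [P0 [P0 q] xor [P0 [P0 q] xor [P0 n [P0 n [P0 n [P0 q]]]]]]
  [P0 [P0 [P0 q] xor [P0 q]] xor [P0 n [P0 n [P0 n [P0 q]]]]]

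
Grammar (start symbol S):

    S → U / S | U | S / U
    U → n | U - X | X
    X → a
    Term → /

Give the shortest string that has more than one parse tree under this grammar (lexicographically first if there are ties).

a / a

length 1: no string has ≥2 trees
length 3: a / a has 2 parse trees

Two derivations of a / a:
  S ⇒ U / S ⇒ X / S ⇒ a / S ⇒ a / U ⇒ a / X ⇒ a / a
  S ⇒ S / U ⇒ U / U ⇒ X / U ⇒ a / U ⇒ a / X ⇒ a / a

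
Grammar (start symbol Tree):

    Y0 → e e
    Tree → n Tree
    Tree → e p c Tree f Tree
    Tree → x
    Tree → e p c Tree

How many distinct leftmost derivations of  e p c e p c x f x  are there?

Parse trees for e p c e p c x f x:
  [Tree e p c [Tree e p c [Tree x]] f [Tree x]]
  [Tree e p c [Tree e p c [Tree x] f [Tree x]]]

2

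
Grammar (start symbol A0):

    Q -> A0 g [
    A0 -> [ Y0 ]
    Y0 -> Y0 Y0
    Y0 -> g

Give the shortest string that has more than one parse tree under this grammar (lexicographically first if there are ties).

length 3: no string has ≥2 trees
length 4: no string has ≥2 trees
length 5: [ g g g ] has 2 parse trees

Two derivations of [ g g g ]:
  A0 ⇒ [ Y0 ] ⇒ [ Y0 Y0 ] ⇒ [ Y0 Y0 Y0 ] ⇒ [ g Y0 Y0 ] ⇒ [ g g Y0 ] ⇒ [ g g g ]
  A0 ⇒ [ Y0 ] ⇒ [ Y0 Y0 ] ⇒ [ g Y0 ] ⇒ [ g Y0 Y0 ] ⇒ [ g g Y0 ] ⇒ [ g g g ]

[ g g g ]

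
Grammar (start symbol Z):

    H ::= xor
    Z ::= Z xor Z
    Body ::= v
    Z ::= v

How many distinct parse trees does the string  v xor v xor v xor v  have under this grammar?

Parse trees for v xor v xor v xor v:
  [Z [Z v] xor [Z [Z v] xor [Z [Z v] xor [Z v]]]]
  [Z [Z v] xor [Z [Z [Z v] xor [Z v]] xor [Z v]]]
  [Z [Z [Z v] xor [Z v]] xor [Z [Z v] xor [Z v]]]
  [Z [Z [Z v] xor [Z [Z v] xor [Z v]]] xor [Z v]]
  [Z [Z [Z [Z v] xor [Z v]] xor [Z v]] xor [Z v]]

5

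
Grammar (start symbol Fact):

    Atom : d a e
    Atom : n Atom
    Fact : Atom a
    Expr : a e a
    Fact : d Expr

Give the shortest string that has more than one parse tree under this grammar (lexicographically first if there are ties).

d a e a

length 4: d a e a has 2 parse trees

Two derivations of d a e a:
  Fact ⇒ Atom a ⇒ d a e a
  Fact ⇒ d Expr ⇒ d a e a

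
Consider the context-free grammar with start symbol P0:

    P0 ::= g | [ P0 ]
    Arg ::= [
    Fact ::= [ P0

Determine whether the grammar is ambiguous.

Unambiguous

Only P0 is reachable from P0; ignoring the rest: Each string is a nest of matched brackets around a single atom. An opening bracket forces the recursive rule; an atom forces the base rule.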